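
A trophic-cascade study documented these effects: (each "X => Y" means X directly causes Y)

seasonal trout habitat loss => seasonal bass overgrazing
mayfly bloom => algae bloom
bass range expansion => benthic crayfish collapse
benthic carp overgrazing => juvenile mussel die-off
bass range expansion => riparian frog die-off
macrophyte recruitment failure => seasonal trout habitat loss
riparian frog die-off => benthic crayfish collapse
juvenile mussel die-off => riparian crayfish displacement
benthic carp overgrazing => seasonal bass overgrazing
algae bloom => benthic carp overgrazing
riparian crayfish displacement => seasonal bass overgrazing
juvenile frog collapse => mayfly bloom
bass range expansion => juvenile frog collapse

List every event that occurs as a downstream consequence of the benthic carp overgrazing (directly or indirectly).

Direct effects: the juvenile mussel die-off, the seasonal bass overgrazing.
2 steps out: the riparian crayfish displacement.
Not reachable from it: the bass range expansion, the riparian frog die-off, the benthic crayfish collapse, the macrophyte recruitment failure, the juvenile frog collapse, the mayfly bloom, the algae bloom, the seasonal trout habitat loss.

the juvenile mussel die-off, the riparian crayfish displacement, the seasonal bass overgrazing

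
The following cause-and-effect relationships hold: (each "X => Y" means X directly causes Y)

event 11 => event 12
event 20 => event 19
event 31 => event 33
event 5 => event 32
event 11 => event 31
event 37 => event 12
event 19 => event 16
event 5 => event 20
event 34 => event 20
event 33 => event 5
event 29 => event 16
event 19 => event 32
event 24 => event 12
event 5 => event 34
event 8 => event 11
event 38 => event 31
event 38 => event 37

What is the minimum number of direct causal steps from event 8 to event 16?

Shortest chain: event 8 → event 11 → event 31 → event 33 → event 5 → event 20 → event 19 → event 16.

7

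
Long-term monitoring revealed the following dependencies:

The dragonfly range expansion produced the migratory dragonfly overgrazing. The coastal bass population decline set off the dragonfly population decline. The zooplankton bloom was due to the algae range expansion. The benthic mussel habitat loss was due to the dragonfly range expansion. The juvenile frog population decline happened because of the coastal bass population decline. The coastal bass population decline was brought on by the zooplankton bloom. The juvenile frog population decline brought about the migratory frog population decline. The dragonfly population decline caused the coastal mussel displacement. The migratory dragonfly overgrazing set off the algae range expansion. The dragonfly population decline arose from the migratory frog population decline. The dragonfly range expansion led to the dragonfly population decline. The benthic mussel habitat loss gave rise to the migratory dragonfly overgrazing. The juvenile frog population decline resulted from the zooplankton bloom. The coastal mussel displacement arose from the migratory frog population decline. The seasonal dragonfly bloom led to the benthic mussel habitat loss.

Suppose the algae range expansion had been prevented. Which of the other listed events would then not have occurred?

the coastal bass population decline, the juvenile frog population decline, the migratory frog population decline, the zooplankton bloom

Downstream of the algae range expansion: the zooplankton bloom, the coastal bass population decline, the juvenile frog population decline, the migratory frog population decline, the dragonfly population decline, the coastal mussel displacement.
Of those, still caused via another path: the dragonfly population decline, the coastal mussel displacement.
The remainder have no surviving cause.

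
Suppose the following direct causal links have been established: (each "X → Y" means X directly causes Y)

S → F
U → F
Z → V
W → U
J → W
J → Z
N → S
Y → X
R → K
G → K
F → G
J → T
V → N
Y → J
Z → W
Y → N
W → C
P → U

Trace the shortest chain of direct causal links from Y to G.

Y → N
N → S
S → F
F → G
Length: 4 steps.

Y → N → S → F → G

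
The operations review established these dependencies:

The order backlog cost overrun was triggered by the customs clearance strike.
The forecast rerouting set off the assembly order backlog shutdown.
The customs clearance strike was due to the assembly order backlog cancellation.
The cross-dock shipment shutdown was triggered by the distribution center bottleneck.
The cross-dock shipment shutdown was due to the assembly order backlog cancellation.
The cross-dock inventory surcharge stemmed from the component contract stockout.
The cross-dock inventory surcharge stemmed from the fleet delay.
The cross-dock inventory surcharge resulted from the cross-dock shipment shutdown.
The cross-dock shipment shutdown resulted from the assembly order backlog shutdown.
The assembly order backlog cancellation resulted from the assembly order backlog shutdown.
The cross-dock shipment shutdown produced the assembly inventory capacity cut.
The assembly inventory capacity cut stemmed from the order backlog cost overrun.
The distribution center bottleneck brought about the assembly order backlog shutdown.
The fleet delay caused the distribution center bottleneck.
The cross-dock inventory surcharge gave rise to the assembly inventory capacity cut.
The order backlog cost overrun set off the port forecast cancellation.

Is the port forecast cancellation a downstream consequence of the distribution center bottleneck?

There is a causal chain: the distribution center bottleneck → the assembly order backlog shutdown → the assembly order backlog cancellation → the customs clearance strike → the order backlog cost overrun → the port forecast cancellation.

Yes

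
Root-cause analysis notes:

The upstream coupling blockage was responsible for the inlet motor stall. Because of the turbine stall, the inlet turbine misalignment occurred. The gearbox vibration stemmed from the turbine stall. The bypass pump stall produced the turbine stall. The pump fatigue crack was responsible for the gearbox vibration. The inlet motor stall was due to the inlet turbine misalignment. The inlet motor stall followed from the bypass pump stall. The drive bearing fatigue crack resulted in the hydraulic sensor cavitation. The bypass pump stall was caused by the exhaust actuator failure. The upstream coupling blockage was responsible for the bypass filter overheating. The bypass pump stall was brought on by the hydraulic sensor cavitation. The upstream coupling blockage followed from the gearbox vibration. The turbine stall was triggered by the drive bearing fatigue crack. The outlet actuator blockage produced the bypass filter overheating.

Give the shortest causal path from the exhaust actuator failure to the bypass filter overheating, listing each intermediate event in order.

the exhaust actuator failure → the bypass pump stall → the turbine stall → the gearbox vibration → the upstream coupling blockage → the bypass filter overheating

the exhaust actuator failure → the bypass pump stall
the bypass pump stall → the turbine stall
the turbine stall → the gearbox vibration
the gearbox vibration → the upstream coupling blockage
the upstream coupling blockage → the bypass filter overheating
Length: 5 steps.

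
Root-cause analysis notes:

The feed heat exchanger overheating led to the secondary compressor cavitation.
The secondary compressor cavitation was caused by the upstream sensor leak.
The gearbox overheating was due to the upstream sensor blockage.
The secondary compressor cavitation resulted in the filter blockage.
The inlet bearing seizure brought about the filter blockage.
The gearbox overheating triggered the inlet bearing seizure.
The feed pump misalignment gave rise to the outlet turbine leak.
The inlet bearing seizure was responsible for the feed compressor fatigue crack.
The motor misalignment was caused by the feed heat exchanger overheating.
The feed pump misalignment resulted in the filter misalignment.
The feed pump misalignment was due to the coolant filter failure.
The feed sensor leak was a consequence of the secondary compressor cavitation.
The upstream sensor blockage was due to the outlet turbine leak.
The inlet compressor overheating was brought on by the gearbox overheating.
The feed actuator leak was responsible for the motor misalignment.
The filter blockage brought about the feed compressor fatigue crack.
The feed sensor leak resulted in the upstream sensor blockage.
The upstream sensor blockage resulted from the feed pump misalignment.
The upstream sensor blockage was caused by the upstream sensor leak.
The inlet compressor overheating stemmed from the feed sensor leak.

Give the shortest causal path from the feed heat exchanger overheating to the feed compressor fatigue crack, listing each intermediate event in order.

the feed heat exchanger overheating → the secondary compressor cavitation → the filter blockage → the feed compressor fatigue crack

the feed heat exchanger overheating → the secondary compressor cavitation
the secondary compressor cavitation → the filter blockage
the filter blockage → the feed compressor fatigue crack
Length: 3 steps.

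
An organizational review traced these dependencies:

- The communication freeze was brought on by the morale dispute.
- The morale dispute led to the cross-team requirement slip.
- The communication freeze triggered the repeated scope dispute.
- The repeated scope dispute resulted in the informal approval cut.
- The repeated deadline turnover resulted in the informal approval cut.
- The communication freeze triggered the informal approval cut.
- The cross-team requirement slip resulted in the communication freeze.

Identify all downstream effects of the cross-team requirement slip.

Direct effects: the communication freeze.
2 steps out: the repeated scope dispute, the informal approval cut.
Not reachable from it: the morale dispute, the repeated deadline turnover.

the communication freeze, the informal approval cut, the repeated scope dispute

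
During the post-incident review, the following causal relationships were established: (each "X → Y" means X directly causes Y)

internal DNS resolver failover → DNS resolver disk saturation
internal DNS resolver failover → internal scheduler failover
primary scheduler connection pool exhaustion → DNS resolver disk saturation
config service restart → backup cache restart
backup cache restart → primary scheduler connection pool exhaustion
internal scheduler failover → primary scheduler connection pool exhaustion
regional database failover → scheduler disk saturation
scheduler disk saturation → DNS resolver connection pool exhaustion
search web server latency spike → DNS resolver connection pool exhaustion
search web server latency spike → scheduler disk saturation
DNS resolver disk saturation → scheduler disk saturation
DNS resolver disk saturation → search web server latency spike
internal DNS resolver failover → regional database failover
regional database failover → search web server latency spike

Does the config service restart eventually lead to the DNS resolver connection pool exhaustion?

There is a causal chain: the config service restart → the backup cache restart → the primary scheduler connection pool exhaustion → the DNS resolver disk saturation → the search web server latency spike → the DNS resolver connection pool exhaustion.

Yes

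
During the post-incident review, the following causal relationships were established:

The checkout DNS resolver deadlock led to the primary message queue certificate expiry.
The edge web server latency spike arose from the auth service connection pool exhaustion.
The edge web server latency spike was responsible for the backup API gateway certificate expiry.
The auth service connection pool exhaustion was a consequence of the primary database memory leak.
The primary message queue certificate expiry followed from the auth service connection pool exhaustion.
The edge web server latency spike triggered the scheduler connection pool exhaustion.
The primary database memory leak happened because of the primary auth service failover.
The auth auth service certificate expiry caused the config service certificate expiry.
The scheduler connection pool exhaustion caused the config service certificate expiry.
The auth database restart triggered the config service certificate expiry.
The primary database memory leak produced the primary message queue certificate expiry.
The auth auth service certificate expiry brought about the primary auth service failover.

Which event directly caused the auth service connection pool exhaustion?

the primary database memory leak

Upstream contributors include the auth auth service certificate expiry, the primary auth service failover, but only the primary database memory leak feeds directly into the auth service connection pool exhaustion.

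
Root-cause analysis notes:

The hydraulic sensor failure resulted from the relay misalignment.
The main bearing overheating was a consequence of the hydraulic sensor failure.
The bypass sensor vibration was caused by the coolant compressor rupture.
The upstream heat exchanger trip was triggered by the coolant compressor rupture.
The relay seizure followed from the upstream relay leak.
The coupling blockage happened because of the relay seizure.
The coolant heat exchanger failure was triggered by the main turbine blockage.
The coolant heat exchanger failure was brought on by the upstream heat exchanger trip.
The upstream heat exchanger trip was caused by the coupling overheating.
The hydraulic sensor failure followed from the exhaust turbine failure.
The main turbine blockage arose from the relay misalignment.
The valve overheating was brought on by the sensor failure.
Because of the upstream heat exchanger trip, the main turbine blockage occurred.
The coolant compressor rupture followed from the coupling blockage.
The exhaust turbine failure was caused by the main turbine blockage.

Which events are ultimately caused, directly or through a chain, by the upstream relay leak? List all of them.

the bypass sensor vibration, the coolant compressor rupture, the coolant heat exchanger failure, the coupling blockage, the exhaust turbine failure, the hydraulic sensor failure, the main bearing overheating, the main turbine blockage, the relay seizure, the upstream heat exchanger trip

Direct effects: the relay seizure.
2 steps out: the coupling blockage.
3 steps out: the coolant compressor rupture.
4 steps out: the upstream heat exchanger trip, the bypass sensor vibration.
5 steps out: the main turbine blockage, the coolant heat exchanger failure.
6 steps out: the exhaust turbine failure.
7 steps out: the hydraulic sensor failure.
8 steps out: the main bearing overheating.
Not reachable from it: the relay misalignment, the sensor failure, the coupling overheating, the valve overheating.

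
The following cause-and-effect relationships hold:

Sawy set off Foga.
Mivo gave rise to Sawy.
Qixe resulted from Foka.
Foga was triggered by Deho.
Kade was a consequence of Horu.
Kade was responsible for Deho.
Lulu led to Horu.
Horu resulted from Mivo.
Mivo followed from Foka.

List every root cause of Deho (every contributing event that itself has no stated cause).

Tracing upstream from Deho: Deho ← Kade ← Horu ← Mivo ← Foka.
A separate upstream branch: Deho ← Kade ← Horu ← Lulu.
Each of those chain origins has no stated cause.

Foka, Lulu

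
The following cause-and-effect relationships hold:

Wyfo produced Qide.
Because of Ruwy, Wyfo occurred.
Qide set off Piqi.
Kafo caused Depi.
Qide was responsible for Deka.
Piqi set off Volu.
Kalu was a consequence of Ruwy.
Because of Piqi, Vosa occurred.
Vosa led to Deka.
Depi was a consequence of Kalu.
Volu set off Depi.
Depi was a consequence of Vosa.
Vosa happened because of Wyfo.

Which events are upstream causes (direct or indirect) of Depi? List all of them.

Kafo, Kalu, Piqi, Qide, Ruwy, Volu, Vosa, Wyfo

Immediate causes of Depi: Kalu, Vosa, Volu, Kafo.
Further upstream: Ruwy, Wyfo, Qide, Piqi.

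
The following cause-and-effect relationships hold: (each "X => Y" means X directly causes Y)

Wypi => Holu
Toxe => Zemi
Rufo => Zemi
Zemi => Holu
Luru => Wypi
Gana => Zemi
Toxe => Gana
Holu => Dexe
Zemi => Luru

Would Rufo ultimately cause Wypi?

There is a causal chain: Rufo → Zemi → Luru → Wypi.

Yes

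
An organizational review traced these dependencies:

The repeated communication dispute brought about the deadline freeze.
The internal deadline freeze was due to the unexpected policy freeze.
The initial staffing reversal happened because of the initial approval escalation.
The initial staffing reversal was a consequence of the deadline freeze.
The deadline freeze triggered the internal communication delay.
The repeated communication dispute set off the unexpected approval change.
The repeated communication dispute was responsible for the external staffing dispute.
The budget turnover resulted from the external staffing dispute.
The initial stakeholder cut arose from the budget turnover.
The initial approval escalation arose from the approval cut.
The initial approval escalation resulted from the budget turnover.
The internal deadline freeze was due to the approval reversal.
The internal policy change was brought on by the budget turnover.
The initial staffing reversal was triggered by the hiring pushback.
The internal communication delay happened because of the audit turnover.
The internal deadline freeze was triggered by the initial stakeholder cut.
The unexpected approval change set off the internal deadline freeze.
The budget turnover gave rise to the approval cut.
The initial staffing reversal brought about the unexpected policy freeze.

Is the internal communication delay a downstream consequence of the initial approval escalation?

No

The initial approval escalation leads to the initial staffing reversal, the unexpected policy freeze, the internal deadline freeze; the internal communication delay is not among them.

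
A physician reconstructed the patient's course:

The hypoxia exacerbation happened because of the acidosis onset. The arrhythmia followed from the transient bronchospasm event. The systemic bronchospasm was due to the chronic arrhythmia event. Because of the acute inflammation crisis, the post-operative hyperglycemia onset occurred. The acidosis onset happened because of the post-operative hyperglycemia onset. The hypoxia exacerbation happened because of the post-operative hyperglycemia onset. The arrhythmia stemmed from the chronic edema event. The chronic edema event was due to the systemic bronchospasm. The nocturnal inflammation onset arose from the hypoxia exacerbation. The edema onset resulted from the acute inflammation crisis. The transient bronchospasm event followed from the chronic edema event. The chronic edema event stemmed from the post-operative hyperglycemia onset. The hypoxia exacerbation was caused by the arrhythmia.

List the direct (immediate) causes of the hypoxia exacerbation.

Upstream contributors include the acute inflammation crisis, the chronic arrhythmia event, the systemic bronchospasm, the chronic edema event, the transient bronchospasm event, but only the acidosis onset, the arrhythmia, the post-operative hyperglycemia onset feed directly into the hypoxia exacerbation.

the acidosis onset, the arrhythmia, the post-operative hyperglycemia onset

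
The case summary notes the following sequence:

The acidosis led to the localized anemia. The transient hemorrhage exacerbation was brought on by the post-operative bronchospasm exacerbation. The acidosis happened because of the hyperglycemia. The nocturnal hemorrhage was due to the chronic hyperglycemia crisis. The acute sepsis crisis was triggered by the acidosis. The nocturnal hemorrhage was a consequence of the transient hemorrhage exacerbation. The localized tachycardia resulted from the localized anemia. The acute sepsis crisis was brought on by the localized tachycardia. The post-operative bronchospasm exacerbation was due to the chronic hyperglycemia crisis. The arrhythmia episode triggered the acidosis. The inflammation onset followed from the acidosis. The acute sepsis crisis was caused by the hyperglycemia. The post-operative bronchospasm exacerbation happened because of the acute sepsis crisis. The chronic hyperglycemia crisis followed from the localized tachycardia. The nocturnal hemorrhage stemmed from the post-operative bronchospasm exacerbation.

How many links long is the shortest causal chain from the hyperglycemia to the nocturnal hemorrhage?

3

Shortest chain: the hyperglycemia → the acute sepsis crisis → the post-operative bronchospasm exacerbation → the nocturnal hemorrhage.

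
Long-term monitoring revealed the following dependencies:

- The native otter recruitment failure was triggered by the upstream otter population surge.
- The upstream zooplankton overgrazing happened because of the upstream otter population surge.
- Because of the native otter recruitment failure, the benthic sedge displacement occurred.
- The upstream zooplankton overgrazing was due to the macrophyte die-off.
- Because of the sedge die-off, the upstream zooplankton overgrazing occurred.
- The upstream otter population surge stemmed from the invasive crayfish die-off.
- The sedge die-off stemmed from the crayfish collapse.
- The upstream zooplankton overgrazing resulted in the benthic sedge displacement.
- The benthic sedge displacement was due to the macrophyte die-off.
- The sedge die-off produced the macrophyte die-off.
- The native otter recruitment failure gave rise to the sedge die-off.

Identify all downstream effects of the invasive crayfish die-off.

the benthic sedge displacement, the macrophyte die-off, the native otter recruitment failure, the sedge die-off, the upstream otter population surge, the upstream zooplankton overgrazing

Direct effects: the upstream otter population surge.
2 steps out: the native otter recruitment failure, the upstream zooplankton overgrazing.
3 steps out: the sedge die-off, the benthic sedge displacement.
4 steps out: the macrophyte die-off.
Not reachable from it: the crayfish collapse.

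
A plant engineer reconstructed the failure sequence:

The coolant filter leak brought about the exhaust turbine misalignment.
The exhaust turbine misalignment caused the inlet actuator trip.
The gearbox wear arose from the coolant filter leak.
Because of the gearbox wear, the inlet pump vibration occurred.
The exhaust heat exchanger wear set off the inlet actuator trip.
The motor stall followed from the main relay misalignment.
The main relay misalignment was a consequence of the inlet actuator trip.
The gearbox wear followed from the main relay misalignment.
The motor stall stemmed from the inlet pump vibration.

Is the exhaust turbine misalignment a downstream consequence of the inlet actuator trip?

No

The inlet actuator trip leads to the main relay misalignment, the gearbox wear, the inlet pump vibration, the motor stall; the exhaust turbine misalignment is not among them.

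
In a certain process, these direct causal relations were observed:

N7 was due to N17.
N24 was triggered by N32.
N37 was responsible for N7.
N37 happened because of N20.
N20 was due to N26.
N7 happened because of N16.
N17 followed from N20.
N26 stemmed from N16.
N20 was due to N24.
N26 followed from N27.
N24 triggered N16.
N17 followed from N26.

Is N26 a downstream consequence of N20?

N20 leads to N37, N17, N7; N26 is not among them.

No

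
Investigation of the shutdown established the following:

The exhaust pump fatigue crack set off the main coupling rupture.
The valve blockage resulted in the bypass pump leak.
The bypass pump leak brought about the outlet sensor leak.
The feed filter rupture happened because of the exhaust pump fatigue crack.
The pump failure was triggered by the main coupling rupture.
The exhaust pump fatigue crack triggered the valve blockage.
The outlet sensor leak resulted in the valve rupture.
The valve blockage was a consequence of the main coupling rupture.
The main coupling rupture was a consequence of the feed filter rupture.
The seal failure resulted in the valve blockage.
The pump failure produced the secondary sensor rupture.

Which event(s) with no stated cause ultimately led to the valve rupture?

the exhaust pump fatigue crack, the seal failure

Tracing upstream from the valve rupture: the valve rupture ← the outlet sensor leak ← the bypass pump leak ← the valve blockage ← the exhaust pump fatigue crack.
A separate upstream branch: the valve rupture ← the outlet sensor leak ← the bypass pump leak ← the valve blockage ← the seal failure.
Each of those chain origins has no stated cause.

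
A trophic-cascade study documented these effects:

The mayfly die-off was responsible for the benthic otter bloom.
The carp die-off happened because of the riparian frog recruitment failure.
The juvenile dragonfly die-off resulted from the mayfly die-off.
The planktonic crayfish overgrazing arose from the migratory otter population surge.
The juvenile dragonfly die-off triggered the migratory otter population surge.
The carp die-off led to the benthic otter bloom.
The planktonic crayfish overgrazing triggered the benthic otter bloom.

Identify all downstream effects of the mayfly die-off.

Direct effects: the juvenile dragonfly die-off, the benthic otter bloom.
2 steps out: the migratory otter population surge.
3 steps out: the planktonic crayfish overgrazing.
Not reachable from it: the riparian frog recruitment failure, the carp die-off.

the benthic otter bloom, the juvenile dragonfly die-off, the migratory otter population surge, the planktonic crayfish overgrazing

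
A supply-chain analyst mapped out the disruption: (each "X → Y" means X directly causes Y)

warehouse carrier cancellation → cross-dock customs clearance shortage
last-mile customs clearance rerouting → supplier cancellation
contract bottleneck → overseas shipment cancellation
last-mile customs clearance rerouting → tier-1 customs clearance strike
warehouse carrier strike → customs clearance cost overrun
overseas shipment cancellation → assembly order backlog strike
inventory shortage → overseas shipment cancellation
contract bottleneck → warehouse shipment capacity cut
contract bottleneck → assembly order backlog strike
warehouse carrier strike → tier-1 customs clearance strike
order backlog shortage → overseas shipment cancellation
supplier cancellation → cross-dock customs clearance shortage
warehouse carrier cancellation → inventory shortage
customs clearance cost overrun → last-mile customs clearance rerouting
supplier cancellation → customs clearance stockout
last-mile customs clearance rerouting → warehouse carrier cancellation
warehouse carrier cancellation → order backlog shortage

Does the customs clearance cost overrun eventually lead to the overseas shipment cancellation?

There is a causal chain: the customs clearance cost overrun → the last-mile customs clearance rerouting → the warehouse carrier cancellation → the inventory shortage → the overseas shipment cancellation.

Yes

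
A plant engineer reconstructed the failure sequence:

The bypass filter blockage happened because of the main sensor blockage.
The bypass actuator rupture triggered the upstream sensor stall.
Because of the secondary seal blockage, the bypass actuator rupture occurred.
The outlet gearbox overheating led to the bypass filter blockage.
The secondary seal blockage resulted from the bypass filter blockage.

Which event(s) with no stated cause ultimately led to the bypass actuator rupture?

Tracing upstream from the bypass actuator rupture: the bypass actuator rupture ← the secondary seal blockage ← the bypass filter blockage ← the main sensor blockage.
A separate upstream branch: the bypass actuator rupture ← the secondary seal blockage ← the bypass filter blockage ← the outlet gearbox overheating.
Each of those chain origins has no stated cause.

the main sensor blockage, the outlet gearbox overheating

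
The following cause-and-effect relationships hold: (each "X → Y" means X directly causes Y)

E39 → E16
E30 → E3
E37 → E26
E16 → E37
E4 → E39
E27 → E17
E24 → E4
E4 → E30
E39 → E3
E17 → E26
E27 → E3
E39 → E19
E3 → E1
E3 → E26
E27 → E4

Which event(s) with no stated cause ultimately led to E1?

Tracing upstream from E1: E1 ← E3 ← E27.
A separate upstream branch: E1 ← E3 ← E39 ← E4 ← E24.
Each of those chain origins has no stated cause.

E24, E27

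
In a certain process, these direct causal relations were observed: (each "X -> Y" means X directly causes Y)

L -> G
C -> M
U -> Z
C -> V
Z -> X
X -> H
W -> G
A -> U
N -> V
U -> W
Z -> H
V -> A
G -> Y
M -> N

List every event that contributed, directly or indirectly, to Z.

A, C, M, N, U, V

Immediate cause of Z: U.
Further upstream: C, M, N, V, A.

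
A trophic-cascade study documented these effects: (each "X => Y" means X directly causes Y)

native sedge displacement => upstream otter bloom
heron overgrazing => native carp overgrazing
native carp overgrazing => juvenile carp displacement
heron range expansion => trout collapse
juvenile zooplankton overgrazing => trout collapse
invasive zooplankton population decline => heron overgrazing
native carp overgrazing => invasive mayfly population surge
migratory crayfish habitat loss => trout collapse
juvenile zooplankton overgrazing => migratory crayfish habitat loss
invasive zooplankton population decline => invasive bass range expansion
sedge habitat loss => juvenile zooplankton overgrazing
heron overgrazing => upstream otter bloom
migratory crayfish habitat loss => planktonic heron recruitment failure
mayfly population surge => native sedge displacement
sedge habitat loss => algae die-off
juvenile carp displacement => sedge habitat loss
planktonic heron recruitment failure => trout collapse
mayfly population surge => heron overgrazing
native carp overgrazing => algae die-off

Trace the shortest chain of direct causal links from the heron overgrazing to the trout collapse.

the heron overgrazing → the native carp overgrazing → the juvenile carp displacement → the sedge habitat loss → the juvenile zooplankton overgrazing → the trout collapse

the heron overgrazing → the native carp overgrazing
the native carp overgrazing → the juvenile carp displacement
the juvenile carp displacement → the sedge habitat loss
the sedge habitat loss → the juvenile zooplankton overgrazing
the juvenile zooplankton overgrazing → the trout collapse
Length: 5 steps.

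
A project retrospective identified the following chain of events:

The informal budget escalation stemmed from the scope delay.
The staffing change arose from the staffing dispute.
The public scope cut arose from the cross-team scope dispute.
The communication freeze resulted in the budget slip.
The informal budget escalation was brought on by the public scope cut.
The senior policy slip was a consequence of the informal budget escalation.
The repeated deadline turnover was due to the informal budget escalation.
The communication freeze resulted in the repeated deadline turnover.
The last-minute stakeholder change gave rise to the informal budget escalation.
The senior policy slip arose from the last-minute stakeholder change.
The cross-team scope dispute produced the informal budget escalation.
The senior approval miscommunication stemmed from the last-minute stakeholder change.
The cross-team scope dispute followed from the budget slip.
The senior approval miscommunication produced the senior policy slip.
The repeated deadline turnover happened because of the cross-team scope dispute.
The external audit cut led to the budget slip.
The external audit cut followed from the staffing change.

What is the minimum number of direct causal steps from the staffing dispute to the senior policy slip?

Shortest chain: the staffing dispute → the staffing change → the external audit cut → the budget slip → the cross-team scope dispute → the informal budget escalation → the senior policy slip.

6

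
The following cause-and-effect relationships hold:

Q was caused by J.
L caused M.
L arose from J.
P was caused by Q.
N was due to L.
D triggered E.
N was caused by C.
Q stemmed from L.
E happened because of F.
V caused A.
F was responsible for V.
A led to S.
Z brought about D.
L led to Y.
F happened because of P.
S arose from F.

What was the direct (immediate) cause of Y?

L

Upstream contributors include J, but only L feeds directly into Y.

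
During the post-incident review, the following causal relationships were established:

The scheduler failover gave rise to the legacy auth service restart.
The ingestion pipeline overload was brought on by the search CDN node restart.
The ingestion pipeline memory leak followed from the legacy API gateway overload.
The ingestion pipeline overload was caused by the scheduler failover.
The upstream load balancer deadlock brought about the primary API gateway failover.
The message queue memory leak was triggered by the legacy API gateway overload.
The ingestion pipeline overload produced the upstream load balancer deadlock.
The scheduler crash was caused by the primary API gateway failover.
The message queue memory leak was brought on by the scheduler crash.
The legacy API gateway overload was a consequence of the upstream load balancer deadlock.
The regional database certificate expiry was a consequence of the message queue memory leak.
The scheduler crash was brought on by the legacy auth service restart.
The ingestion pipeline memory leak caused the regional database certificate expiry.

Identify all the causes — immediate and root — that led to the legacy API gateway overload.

Immediate cause of the legacy API gateway overload: the upstream load balancer deadlock.
Further upstream: the scheduler failover, the ingestion pipeline overload, the search CDN node restart.

the ingestion pipeline overload, the scheduler failover, the search CDN node restart, the upstream load balancer deadlock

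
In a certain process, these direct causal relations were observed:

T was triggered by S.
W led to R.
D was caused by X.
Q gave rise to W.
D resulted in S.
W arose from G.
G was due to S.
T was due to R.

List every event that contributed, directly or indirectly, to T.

D, G, Q, R, S, W, X

Immediate causes of T: S, R.
Further upstream: X, D, G, W, Q.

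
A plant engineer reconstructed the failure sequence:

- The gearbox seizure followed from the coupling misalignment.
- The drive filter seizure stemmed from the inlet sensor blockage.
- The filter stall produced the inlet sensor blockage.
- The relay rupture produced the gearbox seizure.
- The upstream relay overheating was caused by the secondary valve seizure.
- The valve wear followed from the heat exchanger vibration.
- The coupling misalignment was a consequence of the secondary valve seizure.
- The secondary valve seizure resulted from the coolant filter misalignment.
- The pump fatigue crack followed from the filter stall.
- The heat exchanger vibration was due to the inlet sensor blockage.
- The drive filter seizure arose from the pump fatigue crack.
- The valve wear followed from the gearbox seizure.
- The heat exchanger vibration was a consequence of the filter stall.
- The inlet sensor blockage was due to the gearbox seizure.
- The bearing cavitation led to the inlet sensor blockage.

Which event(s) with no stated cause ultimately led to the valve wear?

Tracing upstream from the valve wear: the valve wear ← the gearbox seizure ← the coupling misalignment ← the secondary valve seizure ← the coolant filter misalignment.
A separate upstream branch: the valve wear ← the heat exchanger vibration ← the inlet sensor blockage ← the bearing cavitation.
A separate upstream branch: the valve wear ← the heat exchanger vibration ← the filter stall.
A separate upstream branch: the valve wear ← the gearbox seizure ← the relay rupture.
Each of those chain origins has no stated cause.

the bearing cavitation, the coolant filter misalignment, the filter stall, the relay rupture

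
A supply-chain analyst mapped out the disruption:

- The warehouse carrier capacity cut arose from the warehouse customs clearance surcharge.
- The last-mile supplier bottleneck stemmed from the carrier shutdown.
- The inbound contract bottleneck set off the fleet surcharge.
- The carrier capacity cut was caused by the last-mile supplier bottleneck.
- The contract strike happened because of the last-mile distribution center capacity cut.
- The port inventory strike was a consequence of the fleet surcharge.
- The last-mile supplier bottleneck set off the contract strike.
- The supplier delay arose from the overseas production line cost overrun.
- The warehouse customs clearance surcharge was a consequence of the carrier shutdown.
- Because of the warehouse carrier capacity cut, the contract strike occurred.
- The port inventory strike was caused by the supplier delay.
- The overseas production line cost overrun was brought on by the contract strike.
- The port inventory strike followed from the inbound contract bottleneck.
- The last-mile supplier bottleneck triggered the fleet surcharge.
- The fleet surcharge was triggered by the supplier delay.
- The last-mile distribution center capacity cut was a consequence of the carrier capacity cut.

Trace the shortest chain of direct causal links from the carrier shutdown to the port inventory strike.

the carrier shutdown → the last-mile supplier bottleneck
the last-mile supplier bottleneck → the fleet surcharge
the fleet surcharge → the port inventory strike
Length: 3 steps.

the carrier shutdown → the last-mile supplier bottleneck → the fleet surcharge → the port inventory strike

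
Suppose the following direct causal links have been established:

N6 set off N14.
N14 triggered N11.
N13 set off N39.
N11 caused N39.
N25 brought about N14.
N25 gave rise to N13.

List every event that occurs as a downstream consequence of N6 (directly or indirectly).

N11, N14, N39

Direct effects: N14.
2 steps out: N11.
3 steps out: N39.
Not reachable from it: N25, N13.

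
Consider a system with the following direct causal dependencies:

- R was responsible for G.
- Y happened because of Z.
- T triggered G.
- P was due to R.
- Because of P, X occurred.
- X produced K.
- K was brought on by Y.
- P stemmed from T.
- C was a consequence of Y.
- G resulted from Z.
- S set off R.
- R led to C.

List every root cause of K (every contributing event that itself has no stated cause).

S, T, Z

Tracing upstream from K: K ← X ← P ← T.
A separate upstream branch: K ← X ← P ← R ← S.
A separate upstream branch: K ← Y ← Z.
Each of those chain origins has no stated cause.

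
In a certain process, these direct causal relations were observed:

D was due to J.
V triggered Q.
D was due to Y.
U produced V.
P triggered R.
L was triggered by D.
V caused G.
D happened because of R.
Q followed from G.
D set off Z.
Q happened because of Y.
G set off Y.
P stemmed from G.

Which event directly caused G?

V

Upstream contributors include U, but only V feeds directly into G.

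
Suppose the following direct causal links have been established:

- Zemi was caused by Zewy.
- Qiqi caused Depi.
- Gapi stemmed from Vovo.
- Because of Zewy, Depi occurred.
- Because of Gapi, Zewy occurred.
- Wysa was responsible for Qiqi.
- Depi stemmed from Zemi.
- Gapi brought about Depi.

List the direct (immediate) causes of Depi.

Upstream contributors include Vovo, Wysa, but only Gapi, Qiqi, Zemi, Zewy feed directly into Depi.

Gapi, Qiqi, Zemi, Zewy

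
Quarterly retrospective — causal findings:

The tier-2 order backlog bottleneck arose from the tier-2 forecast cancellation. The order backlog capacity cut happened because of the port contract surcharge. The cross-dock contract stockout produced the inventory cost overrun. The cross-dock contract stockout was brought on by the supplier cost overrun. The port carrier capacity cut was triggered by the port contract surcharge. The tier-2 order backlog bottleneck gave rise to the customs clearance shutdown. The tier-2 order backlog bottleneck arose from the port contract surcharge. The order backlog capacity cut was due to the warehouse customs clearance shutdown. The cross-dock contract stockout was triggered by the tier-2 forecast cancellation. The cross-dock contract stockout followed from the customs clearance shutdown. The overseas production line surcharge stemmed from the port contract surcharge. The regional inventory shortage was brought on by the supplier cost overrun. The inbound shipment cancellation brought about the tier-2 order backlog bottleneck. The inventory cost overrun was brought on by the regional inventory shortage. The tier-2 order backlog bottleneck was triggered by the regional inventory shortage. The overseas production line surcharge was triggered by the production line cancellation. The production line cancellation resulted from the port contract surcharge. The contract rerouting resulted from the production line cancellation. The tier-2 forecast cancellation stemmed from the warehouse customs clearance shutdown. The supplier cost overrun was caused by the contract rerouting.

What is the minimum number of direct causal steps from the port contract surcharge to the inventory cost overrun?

4

Shortest chain: the port contract surcharge → the tier-2 order backlog bottleneck → the customs clearance shutdown → the cross-dock contract stockout → the inventory cost overrun.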